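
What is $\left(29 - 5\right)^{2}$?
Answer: $576$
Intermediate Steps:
$\left(29 - 5\right)^{2} = 24^{2} = 576$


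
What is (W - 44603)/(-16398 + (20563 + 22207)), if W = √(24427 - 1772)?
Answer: -44603/26372 + √22655/26372 ≈ -1.6856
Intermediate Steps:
W = √22655 ≈ 150.52
(W - 44603)/(-16398 + (20563 + 22207)) = (√22655 - 44603)/(-16398 + (20563 + 22207)) = (-44603 + √22655)/(-16398 + 42770) = (-44603 + √22655)/26372 = (-44603 + √22655)*(1/26372) = -44603/26372 + √22655/26372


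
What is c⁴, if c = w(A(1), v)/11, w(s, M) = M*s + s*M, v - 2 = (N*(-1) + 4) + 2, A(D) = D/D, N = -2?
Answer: 160000/14641 ≈ 10.928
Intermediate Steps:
A(D) = 1
v = 10 (v = 2 + ((-2*(-1) + 4) + 2) = 2 + ((2 + 4) + 2) = 2 + (6 + 2) = 2 + 8 = 10)
w(s, M) = 2*M*s (w(s, M) = M*s + M*s = 2*M*s)
c = 20/11 (c = (2*10*1)/11 = 20*(1/11) = 20/11 ≈ 1.8182)
c⁴ = (20/11)⁴ = 160000/14641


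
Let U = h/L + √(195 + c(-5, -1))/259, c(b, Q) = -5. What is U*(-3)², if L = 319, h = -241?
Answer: -2169/319 + 9*√190/259 ≈ -6.3204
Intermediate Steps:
U = -241/319 + √190/259 (U = -241/319 + √(195 - 5)/259 = -241*1/319 + √190*(1/259) = -241/319 + √190/259 ≈ -0.70227)
U*(-3)² = (-241/319 + √190/259)*(-3)² = (-241/319 + √190/259)*9 = -2169/319 + 9*√190/259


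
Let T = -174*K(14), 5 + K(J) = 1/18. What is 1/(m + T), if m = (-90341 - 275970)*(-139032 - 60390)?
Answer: 3/219151419307 ≈ 1.3689e-11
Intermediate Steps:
m = 73050472242 (m = -366311*(-199422) = 73050472242)
K(J) = -89/18 (K(J) = -5 + 1/18 = -89/18)
T = 2581/3 (T = -174*(-89/18) = 2581/3 ≈ 860.33)
1/(m + T) = 1/(73050472242 + 2581/3) = 1/(219151419307/3) = 3/219151419307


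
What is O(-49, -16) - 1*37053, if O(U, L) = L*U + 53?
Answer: -36216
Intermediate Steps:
O(U, L) = 53 + L*U
O(-49, -16) - 1*37053 = (53 - 16*(-49)) - 1*37053 = (53 + 784) - 37053 = 837 - 37053 = -36216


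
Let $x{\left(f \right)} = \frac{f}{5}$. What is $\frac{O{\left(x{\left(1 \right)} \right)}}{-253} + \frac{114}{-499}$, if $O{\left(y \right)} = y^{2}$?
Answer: $- \frac{721549}{3156175} \approx -0.22862$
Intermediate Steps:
$x{\left(f \right)} = \frac{f}{5}$ ($x{\left(f \right)} = f \frac{1}{5} = \frac{f}{5}$)
$\frac{O{\left(x{\left(1 \right)} \right)}}{-253} + \frac{114}{-499} = \frac{\left(\frac{1}{5} \cdot 1\right)^{2}}{-253} + \frac{114}{-499} = \left(\frac{1}{5}\right)^{2} \left(- \frac{1}{253}\right) + 114 \left(- \frac{1}{499}\right) = \frac{1}{25} \left(- \frac{1}{253}\right) - \frac{114}{499} = - \frac{1}{6325} - \frac{114}{499} = - \frac{721549}{3156175}$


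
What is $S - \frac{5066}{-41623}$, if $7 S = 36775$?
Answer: $\frac{1530721287}{291361} \approx 5253.7$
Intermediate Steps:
$S = \frac{36775}{7}$ ($S = \frac{1}{7} \cdot 36775 = \frac{36775}{7} \approx 5253.6$)
$S - \frac{5066}{-41623} = \frac{36775}{7} - \frac{5066}{-41623} = \frac{36775}{7} - - \frac{5066}{41623} = \frac{36775}{7} + \frac{5066}{41623} = \frac{1530721287}{291361}$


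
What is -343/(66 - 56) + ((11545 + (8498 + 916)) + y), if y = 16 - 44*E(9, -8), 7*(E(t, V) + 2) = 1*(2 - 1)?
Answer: 1471569/70 ≈ 21022.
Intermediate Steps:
E(t, V) = -13/7 (E(t, V) = -2 + (1*(2 - 1))/7 = -2 + (1*1)/7 = -2 + (⅐)*1 = -2 + ⅐ = -13/7)
y = 684/7 (y = 16 - 44*(-13/7) = 16 + 572/7 = 684/7 ≈ 97.714)
-343/(66 - 56) + ((11545 + (8498 + 916)) + y) = -343/(66 - 56) + ((11545 + (8498 + 916)) + 684/7) = -343/10 + ((11545 + 9414) + 684/7) = (⅒)*(-343) + (20959 + 684/7) = -343/10 + 147397/7 = 1471569/70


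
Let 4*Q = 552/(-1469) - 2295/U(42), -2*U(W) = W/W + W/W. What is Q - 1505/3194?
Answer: 5378750701/9383972 ≈ 573.18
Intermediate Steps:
U(W) = -1 (U(W) = -(W/W + W/W)/2 = -(1 + 1)/2 = -½*2 = -1)
Q = 3370803/5876 (Q = (552/(-1469) - 2295/(-1))/4 = (552*(-1/1469) - 2295*(-1))/4 = (-552/1469 + 2295)/4 = (¼)*(3370803/1469) = 3370803/5876 ≈ 573.66)
Q - 1505/3194 = 3370803/5876 - 1505/3194 = 5378750701/9383972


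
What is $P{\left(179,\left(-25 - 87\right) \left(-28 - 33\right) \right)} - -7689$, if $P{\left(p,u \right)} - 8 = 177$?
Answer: $7874$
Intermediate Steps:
$P{\left(p,u \right)} = 185$ ($P{\left(p,u \right)} = 8 + 177 = 185$)
$P{\left(179,\left(-25 - 87\right) \left(-28 - 33\right) \right)} - -7689 = 185 - -7689 = 185 + 7689 = 7874$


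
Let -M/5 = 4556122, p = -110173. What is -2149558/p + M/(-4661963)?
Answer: 12530968007884/513622449599 ≈ 24.397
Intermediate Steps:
M = -22780610 (M = -5*4556122 = -22780610)
-2149558/p + M/(-4661963) = -2149558/(-110173) - 22780610/(-4661963) = -2149558*(-1/110173) - 22780610*(-1/4661963) = 2149558/110173 + 22780610/4661963 = 12530968007884/513622449599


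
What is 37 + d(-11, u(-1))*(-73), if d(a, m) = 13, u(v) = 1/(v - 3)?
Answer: -912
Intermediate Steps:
u(v) = 1/(-3 + v)
37 + d(-11, u(-1))*(-73) = 37 + 13*(-73) = 37 - 949 = -912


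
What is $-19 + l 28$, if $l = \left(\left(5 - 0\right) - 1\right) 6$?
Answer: $653$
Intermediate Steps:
$l = 24$ ($l = \left(\left(5 + 0\right) - 1\right) 6 = \left(5 - 1\right) 6 = 4 \cdot 6 = 24$)
$-19 + l 28 = -19 + 24 \cdot 28 = -19 + 672 = 653$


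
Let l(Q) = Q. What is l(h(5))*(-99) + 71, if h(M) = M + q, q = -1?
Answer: -325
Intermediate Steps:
h(M) = -1 + M (h(M) = M - 1 = -1 + M)
l(h(5))*(-99) + 71 = (-1 + 5)*(-99) + 71 = 4*(-99) + 71 = -396 + 71 = -325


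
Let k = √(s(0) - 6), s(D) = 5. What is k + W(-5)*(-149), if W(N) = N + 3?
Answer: 298 + I ≈ 298.0 + 1.0*I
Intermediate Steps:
W(N) = 3 + N
k = I (k = √(5 - 6) = √(-1) = I ≈ 1.0*I)
k + W(-5)*(-149) = I + (3 - 5)*(-149) = I - 2*(-149) = I + 298 = 298 + I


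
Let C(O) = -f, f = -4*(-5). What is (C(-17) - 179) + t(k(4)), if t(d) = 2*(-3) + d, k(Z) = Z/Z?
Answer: -204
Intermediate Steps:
k(Z) = 1
t(d) = -6 + d
f = 20
C(O) = -20 (C(O) = -1*20 = -20)
(C(-17) - 179) + t(k(4)) = (-20 - 179) + (-6 + 1) = -199 - 5 = -204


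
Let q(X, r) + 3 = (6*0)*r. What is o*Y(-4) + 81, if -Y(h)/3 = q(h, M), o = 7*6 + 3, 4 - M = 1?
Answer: 486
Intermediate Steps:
M = 3 (M = 4 - 1*1 = 4 - 1 = 3)
o = 45 (o = 42 + 3 = 45)
q(X, r) = -3 (q(X, r) = -3 + (6*0)*r = -3 + 0*r = -3 + 0 = -3)
Y(h) = 9 (Y(h) = -3*(-3) = 9)
o*Y(-4) + 81 = 45*9 + 81 = 405 + 81 = 486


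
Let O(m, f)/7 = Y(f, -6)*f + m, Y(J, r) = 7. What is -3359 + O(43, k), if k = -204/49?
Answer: -3262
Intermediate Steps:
k = -204/49 (k = -204*1/49 = -204/49 ≈ -4.1633)
O(m, f) = 7*m + 49*f (O(m, f) = 7*(7*f + m) = 7*(m + 7*f) = 7*m + 49*f)
-3359 + O(43, k) = -3359 + (7*43 + 49*(-204/49)) = -3359 + (301 - 204) = -3359 + 97 = -3262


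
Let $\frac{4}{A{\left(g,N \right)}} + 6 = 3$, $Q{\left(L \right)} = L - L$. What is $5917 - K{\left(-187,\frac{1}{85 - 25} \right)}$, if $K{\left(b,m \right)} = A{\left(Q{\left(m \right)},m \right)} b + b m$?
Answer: $\frac{340247}{60} \approx 5670.8$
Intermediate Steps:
$Q{\left(L \right)} = 0$
$A{\left(g,N \right)} = - \frac{4}{3}$ ($A{\left(g,N \right)} = \frac{4}{-6 + 3} = \frac{4}{-3} = 4 \left(- \frac{1}{3}\right) = - \frac{4}{3}$)
$K{\left(b,m \right)} = - \frac{4 b}{3} + b m$
$5917 - K{\left(-187,\frac{1}{85 - 25} \right)} = 5917 - \frac{1}{3} \left(-187\right) \left(-4 + \frac{3}{85 - 25}\right) = 5917 - \frac{1}{3} \left(-187\right) \left(-4 + \frac{3}{60}\right) = 5917 - \frac{1}{3} \left(-187\right) \left(-4 + 3 \cdot \frac{1}{60}\right) = 5917 - \frac{1}{3} \left(-187\right) \left(-4 + \frac{1}{20}\right) = 5917 - \frac{1}{3} \left(-187\right) \left(- \frac{79}{20}\right) = 5917 - \frac{14773}{60} = \frac{340247}{60}$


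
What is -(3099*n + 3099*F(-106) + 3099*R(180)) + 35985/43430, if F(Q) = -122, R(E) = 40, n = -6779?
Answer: 184683815151/8686 ≈ 2.1262e+7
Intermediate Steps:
-(3099*n + 3099*F(-106) + 3099*R(180)) + 35985/43430 = -3099/(1/((-6779 - 122) + 40)) + 35985/43430 = -3099/(1/(-6901 + 40)) + 35985*(1/43430) = -3099/(1/(-6861)) + 7197/8686 = -3099/(-1/6861) + 7197/8686 = -3099*(-6861) + 7197/8686 = 21262239 + 7197/8686 = 184683815151/8686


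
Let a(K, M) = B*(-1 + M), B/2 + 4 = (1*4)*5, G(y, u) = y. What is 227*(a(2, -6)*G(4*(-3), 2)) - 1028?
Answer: 609148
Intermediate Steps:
B = 32 (B = -8 + 2*((1*4)*5) = -8 + 2*(4*5) = -8 + 2*20 = -8 + 40 = 32)
a(K, M) = -32 + 32*M (a(K, M) = 32*(-1 + M) = -32 + 32*M)
227*(a(2, -6)*G(4*(-3), 2)) - 1028 = 227*((-32 + 32*(-6))*(4*(-3))) - 1028 = 227*((-32 - 192)*(-12)) - 1028 = 227*(-224*(-12)) - 1028 = 227*2688 - 1028 = 610176 - 1028 = 609148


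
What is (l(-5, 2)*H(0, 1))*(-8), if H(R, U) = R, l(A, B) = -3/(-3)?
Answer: 0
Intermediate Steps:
l(A, B) = 1 (l(A, B) = -3*(-1/3) = 1)
(l(-5, 2)*H(0, 1))*(-8) = (1*0)*(-8) = 0*(-8) = 0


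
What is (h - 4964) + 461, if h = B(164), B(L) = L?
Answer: -4339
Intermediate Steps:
h = 164
(h - 4964) + 461 = (164 - 4964) + 461 = -4800 + 461 = -4339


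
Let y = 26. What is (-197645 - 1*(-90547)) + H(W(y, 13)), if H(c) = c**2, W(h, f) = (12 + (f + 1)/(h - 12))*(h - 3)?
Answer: -17697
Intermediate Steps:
W(h, f) = (-3 + h)*(12 + (1 + f)/(-12 + h)) (W(h, f) = (12 + (1 + f)/(-12 + h))*(-3 + h) = (-3 + h)*(12 + (1 + f)/(-12 + h)))
(-197645 - 1*(-90547)) + H(W(y, 13)) = (-197645 - 1*(-90547)) + ((429 - 179*26 - 3*13 + 12*26**2 + 13*26)/(-12 + 26))**2 = (-197645 + 90547) + ((429 - 4654 - 39 + 12*676 + 338)/14)**2 = -107098 + ((429 - 4654 - 39 + 8112 + 338)/14)**2 = -107098 + ((1/14)*4186)**2 = -107098 + 299**2 = -107098 + 89401 = -17697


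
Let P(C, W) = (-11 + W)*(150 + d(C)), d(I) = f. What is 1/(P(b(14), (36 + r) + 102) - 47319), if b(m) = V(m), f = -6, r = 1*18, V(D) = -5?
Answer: -1/26439 ≈ -3.7823e-5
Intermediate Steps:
r = 18
d(I) = -6
b(m) = -5
P(C, W) = -1584 + 144*W (P(C, W) = (-11 + W)*(150 - 6) = (-11 + W)*144 = -1584 + 144*W)
1/(P(b(14), (36 + r) + 102) - 47319) = 1/((-1584 + 144*((36 + 18) + 102)) - 47319) = 1/((-1584 + 144*(54 + 102)) - 47319) = 1/((-1584 + 144*156) - 47319) = 1/((-1584 + 22464) - 47319) = 1/(20880 - 47319) = 1/(-26439) = -1/26439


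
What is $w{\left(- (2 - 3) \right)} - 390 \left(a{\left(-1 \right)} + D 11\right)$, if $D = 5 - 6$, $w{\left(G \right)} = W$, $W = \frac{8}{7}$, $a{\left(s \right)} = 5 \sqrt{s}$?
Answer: $\frac{30038}{7} - 1950 i \approx 4291.1 - 1950.0 i$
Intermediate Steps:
$W = \frac{8}{7}$ ($W = 8 \cdot \frac{1}{7} = \frac{8}{7} \approx 1.1429$)
$w{\left(G \right)} = \frac{8}{7}$
$D = -1$ ($D = 5 - 6 = -1$)
$w{\left(- (2 - 3) \right)} - 390 \left(a{\left(-1 \right)} + D 11\right) = \frac{8}{7} - 390 \left(5 \sqrt{-1} - 11\right) = \frac{8}{7} - 390 \left(5 i - 11\right) = \frac{8}{7} - 390 \left(-11 + 5 i\right) = \frac{8}{7} + \left(4290 - 1950 i\right) = \frac{30038}{7} - 1950 i$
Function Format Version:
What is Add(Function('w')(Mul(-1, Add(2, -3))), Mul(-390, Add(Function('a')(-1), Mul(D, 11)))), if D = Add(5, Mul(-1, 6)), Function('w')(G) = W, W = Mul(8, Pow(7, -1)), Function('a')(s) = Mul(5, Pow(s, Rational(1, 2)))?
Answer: Add(Rational(30038, 7), Mul(-1950, I)) ≈ Add(4291.1, Mul(-1950.0, I))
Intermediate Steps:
W = Rational(8, 7) (W = Mul(8, Rational(1, 7)) = Rational(8, 7) ≈ 1.1429)
Function('w')(G) = Rational(8, 7)
D = -1 (D = Add(5, -6) = -1)
Add(Function('w')(Mul(-1, Add(2, -3))), Mul(-390, Add(Function('a')(-1), Mul(D, 11)))) = Add(Rational(8, 7), Mul(-390, Add(Mul(5, Pow(-1, Rational(1, 2))), Mul(-1, 11)))) = Add(Rational(8, 7), Mul(-390, Add(Mul(5, I), -11))) = Add(Rational(8, 7), Mul(-390, Add(-11, Mul(5, I)))) = Add(Rational(8, 7), Add(4290, Mul(-1950, I))) = Add(Rational(30038, 7), Mul(-1950, I))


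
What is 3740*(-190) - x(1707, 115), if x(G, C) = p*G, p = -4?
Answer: -703772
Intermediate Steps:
x(G, C) = -4*G
3740*(-190) - x(1707, 115) = 3740*(-190) - (-4)*1707 = -710600 - 1*(-6828) = -710600 + 6828 = -703772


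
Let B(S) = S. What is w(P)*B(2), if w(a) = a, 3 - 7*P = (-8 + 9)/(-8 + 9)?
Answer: 4/7 ≈ 0.57143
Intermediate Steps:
P = 2/7 (P = 3/7 - (-8 + 9)/(7*(-8 + 9)) = 3/7 - 1/(7*1) = 3/7 - 1/7 = 3/7 - ⅐*1 = 3/7 - ⅐ = 2/7 ≈ 0.28571)
w(P)*B(2) = (2/7)*2 = 4/7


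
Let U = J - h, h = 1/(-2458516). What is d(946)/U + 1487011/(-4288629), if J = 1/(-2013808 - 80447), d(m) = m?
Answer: -20888738561832840523591/1562180288169 ≈ -1.3372e+10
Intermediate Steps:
h = -1/2458516 ≈ -4.0675e-7
J = -1/2094255 (J = 1/(-2094255) = -1/2094255 ≈ -4.7750e-7)
U = -364261/5148759425580 (U = -1/2094255 - 1*(-1/2458516) = -1/2094255 + 1/2458516 = -364261/5148759425580 ≈ -7.0747e-8)
d(946)/U + 1487011/(-4288629) = 946/(-364261/5148759425580) + 1487011/(-4288629) = 946*(-5148759425580/364261) + 1487011*(-1/4288629) = -4870726416598680/364261 - 1487011/4288629 = -20888738561832840523591/1562180288169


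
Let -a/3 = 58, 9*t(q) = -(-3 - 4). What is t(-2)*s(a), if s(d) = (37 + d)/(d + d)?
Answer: 959/3132 ≈ 0.30619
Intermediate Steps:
t(q) = 7/9 (t(q) = (-(-3 - 4))/9 = (-1*(-7))/9 = (⅑)*7 = 7/9)
a = -174 (a = -3*58 = -174)
s(d) = (37 + d)/(2*d) (s(d) = (37 + d)/((2*d)) = (37 + d)*(1/(2*d)) = (37 + d)/(2*d))
t(-2)*s(a) = 7*((½)*(37 - 174)/(-174))/9 = 7*((½)*(-1/174)*(-137))/9 = (7/9)*(137/348) = 959/3132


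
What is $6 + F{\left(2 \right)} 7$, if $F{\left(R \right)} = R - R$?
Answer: $6$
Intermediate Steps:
$F{\left(R \right)} = 0$
$6 + F{\left(2 \right)} 7 = 6 + 0 \cdot 7 = 6 + 0 = 6$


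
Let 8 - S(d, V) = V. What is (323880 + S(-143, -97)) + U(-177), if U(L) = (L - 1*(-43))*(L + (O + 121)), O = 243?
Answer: 298927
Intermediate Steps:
S(d, V) = 8 - V
U(L) = (43 + L)*(364 + L) (U(L) = (L - 1*(-43))*(L + (243 + 121)) = (L + 43)*(L + 364) = (43 + L)*(364 + L))
(323880 + S(-143, -97)) + U(-177) = (323880 + (8 - 1*(-97))) + (15652 + (-177)² + 407*(-177)) = (323880 + (8 + 97)) + (15652 + 31329 - 72039) = (323880 + 105) - 25058 = 323985 - 25058 = 298927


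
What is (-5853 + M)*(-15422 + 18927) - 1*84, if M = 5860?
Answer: 24451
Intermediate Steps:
(-5853 + M)*(-15422 + 18927) - 1*84 = (-5853 + 5860)*(-15422 + 18927) - 1*84 = 7*3505 - 84 = 24535 - 84 = 24451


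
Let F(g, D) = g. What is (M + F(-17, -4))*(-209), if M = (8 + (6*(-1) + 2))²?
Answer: 209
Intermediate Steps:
M = 16 (M = (8 + (-6 + 2))² = (8 - 4)² = 4² = 16)
(M + F(-17, -4))*(-209) = (16 - 17)*(-209) = -1*(-209) = 209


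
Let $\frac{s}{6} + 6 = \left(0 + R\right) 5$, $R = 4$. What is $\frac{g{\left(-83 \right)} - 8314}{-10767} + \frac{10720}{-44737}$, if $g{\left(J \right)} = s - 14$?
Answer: $\frac{84463196}{160561093} \approx 0.52605$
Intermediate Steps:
$s = 84$ ($s = -36 + 6 \left(0 + 4\right) 5 = -36 + 6 \cdot 4 \cdot 5 = -36 + 6 \cdot 20 = -36 + 120 = 84$)
$g{\left(J \right)} = 70$ ($g{\left(J \right)} = 84 - 14 = 70$)
$\frac{g{\left(-83 \right)} - 8314}{-10767} + \frac{10720}{-44737} = \frac{70 - 8314}{-10767} + \frac{10720}{-44737} = \left(70 - 8314\right) \left(- \frac{1}{10767}\right) + 10720 \left(- \frac{1}{44737}\right) = \left(-8244\right) \left(- \frac{1}{10767}\right) - \frac{10720}{44737} = \frac{2748}{3589} - \frac{10720}{44737} = \frac{84463196}{160561093}$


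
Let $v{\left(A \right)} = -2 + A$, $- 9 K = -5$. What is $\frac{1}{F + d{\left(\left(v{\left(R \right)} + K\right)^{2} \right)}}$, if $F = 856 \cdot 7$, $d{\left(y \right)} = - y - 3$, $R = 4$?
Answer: $\frac{81}{484580} \approx 0.00016716$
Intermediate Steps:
$K = \frac{5}{9}$ ($K = \left(- \frac{1}{9}\right) \left(-5\right) = \frac{5}{9} \approx 0.55556$)
$d{\left(y \right)} = -3 - y$
$F = 5992$
$\frac{1}{F + d{\left(\left(v{\left(R \right)} + K\right)^{2} \right)}} = \frac{1}{5992 - \left(3 + \left(\left(-2 + 4\right) + \frac{5}{9}\right)^{2}\right)} = \frac{1}{5992 - \left(3 + \left(2 + \frac{5}{9}\right)^{2}\right)} = \frac{1}{5992 - \frac{772}{81}} = \frac{1}{\frac{484580}{81}} = \frac{81}{484580}$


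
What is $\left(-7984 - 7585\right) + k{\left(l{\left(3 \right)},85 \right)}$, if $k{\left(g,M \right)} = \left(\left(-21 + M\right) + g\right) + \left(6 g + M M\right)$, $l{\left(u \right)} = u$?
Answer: $-8259$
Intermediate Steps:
$k{\left(g,M \right)} = -21 + M + M^{2} + 7 g$ ($k{\left(g,M \right)} = \left(-21 + M + g\right) + \left(6 g + M^{2}\right) = \left(-21 + M + g\right) + \left(M^{2} + 6 g\right) = -21 + M + M^{2} + 7 g$)
$\left(-7984 - 7585\right) + k{\left(l{\left(3 \right)},85 \right)} = \left(-7984 - 7585\right) + \left(-21 + 85 + 85^{2} + 7 \cdot 3\right) = -15569 + \left(-21 + 85 + 7225 + 21\right) = -15569 + 7310 = -8259$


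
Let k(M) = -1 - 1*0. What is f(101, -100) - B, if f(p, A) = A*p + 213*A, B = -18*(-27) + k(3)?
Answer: -31885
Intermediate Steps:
k(M) = -1 (k(M) = -1 + 0 = -1)
B = 485 (B = -18*(-27) - 1 = 486 - 1 = 485)
f(p, A) = 213*A + A*p
f(101, -100) - B = -100*(213 + 101) - 1*485 = -100*314 - 485 = -31400 - 485 = -31885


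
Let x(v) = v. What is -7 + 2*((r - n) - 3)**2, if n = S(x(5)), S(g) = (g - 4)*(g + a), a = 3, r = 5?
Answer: 65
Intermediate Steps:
S(g) = (-4 + g)*(3 + g) (S(g) = (g - 4)*(g + 3) = (-4 + g)*(3 + g))
n = 8 (n = -12 + 5**2 - 1*5 = -12 + 25 - 5 = 8)
-7 + 2*((r - n) - 3)**2 = -7 + 2*((5 - 1*8) - 3)**2 = -7 + 2*((5 - 8) - 3)**2 = -7 + 2*(-3 - 3)**2 = -7 + 2*(-6)**2 = -7 + 2*36 = -7 + 72 = 65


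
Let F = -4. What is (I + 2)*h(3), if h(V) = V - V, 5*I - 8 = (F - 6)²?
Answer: 0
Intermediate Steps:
I = 108/5 (I = 8/5 + (-4 - 6)²/5 = 8/5 + (⅕)*(-10)² = 8/5 + (⅕)*100 = 8/5 + 20 = 108/5 ≈ 21.600)
h(V) = 0
(I + 2)*h(3) = (108/5 + 2)*0 = (118/5)*0 = 0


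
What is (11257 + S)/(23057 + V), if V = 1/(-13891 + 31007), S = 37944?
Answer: 842124316/394643613 ≈ 2.1339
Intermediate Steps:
V = 1/17116 ≈ 5.8425e-5
(11257 + S)/(23057 + V) = (11257 + 37944)/(23057 + 1/17116) = 49201/(394643613/17116) = 49201*(17116/394643613) = 842124316/394643613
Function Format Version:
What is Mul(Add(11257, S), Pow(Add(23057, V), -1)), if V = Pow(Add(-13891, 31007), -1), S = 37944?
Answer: Rational(842124316, 394643613) ≈ 2.1339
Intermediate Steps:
V = Rational(1, 17116) (V = Pow(17116, -1) = Rational(1, 17116) ≈ 5.8425e-5)
Mul(Add(11257, S), Pow(Add(23057, V), -1)) = Mul(Add(11257, 37944), Pow(Add(23057, Rational(1, 17116)), -1)) = Mul(49201, Pow(Rational(394643613, 17116), -1)) = Mul(49201, Rational(17116, 394643613)) = Rational(842124316, 394643613)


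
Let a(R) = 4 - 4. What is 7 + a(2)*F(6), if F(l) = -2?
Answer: 7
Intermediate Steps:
a(R) = 0
7 + a(2)*F(6) = 7 + 0*(-2) = 7 + 0 = 7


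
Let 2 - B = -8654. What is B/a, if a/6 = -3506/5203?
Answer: -11259292/5259 ≈ -2141.0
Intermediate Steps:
B = 8656 (B = 2 - 1*(-8654) = 2 + 8654 = 8656)
a = -21036/5203 (a = 6*(-3506/5203) = -21036/5203 ≈ -4.0431)
B/a = 8656/(-21036/5203) = 8656*(-5203/21036) = -11259292/5259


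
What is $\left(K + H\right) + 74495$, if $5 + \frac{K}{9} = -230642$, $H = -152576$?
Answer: $-2153904$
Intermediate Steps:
$K = -2075823$ ($K = -45 + 9 \left(-230642\right) = -45 - 2075778 = -2075823$)
$\left(K + H\right) + 74495 = \left(-2075823 - 152576\right) + 74495 = -2228399 + 74495 = -2153904$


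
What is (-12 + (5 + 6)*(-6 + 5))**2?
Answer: 529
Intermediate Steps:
(-12 + (5 + 6)*(-6 + 5))**2 = (-12 + 11*(-1))**2 = (-12 - 11)**2 = (-23)**2 = 529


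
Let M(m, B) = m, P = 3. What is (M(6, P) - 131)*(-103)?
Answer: 12875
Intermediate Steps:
(M(6, P) - 131)*(-103) = (6 - 131)*(-103) = -125*(-103) = 12875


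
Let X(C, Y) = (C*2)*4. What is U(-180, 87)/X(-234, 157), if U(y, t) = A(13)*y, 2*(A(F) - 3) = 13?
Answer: 95/104 ≈ 0.91346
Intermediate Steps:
X(C, Y) = 8*C (X(C, Y) = (2*C)*4 = 8*C)
A(F) = 19/2 (A(F) = 3 + (½)*13 = 3 + 13/2 = 19/2)
U(y, t) = 19*y/2
U(-180, 87)/X(-234, 157) = ((19/2)*(-180))/((8*(-234))) = -1710/(-1872) = -1710*(-1/1872) = 95/104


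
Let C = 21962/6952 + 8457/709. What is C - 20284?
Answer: -632309005/31196 ≈ -20269.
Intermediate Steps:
C = 470659/31196 (C = 21962*(1/6952) + 8457*(1/709) = 139/44 + 8457/709 = 470659/31196 ≈ 15.087)
C - 20284 = 470659/31196 - 20284 = -632309005/31196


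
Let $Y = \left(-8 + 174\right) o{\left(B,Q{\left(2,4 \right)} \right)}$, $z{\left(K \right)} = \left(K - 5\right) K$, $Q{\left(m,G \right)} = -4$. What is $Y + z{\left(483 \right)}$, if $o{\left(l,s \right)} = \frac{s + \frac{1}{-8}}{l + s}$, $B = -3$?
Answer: $\frac{6467211}{28} \approx 2.3097 \cdot 10^{5}$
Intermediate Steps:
$o{\left(l,s \right)} = \frac{- \frac{1}{8} + s}{l + s}$ ($o{\left(l,s \right)} = \frac{s - \frac{1}{8}}{l + s} = \frac{- \frac{1}{8} + s}{l + s}$)
$z{\left(K \right)} = K \left(-5 + K\right)$ ($z{\left(K \right)} = \left(-5 + K\right) K = K \left(-5 + K\right)$)
$Y = \frac{2739}{28}$ ($Y = \left(-8 + 174\right) \frac{- \frac{1}{8} - 4}{-3 - 4} = 166 \frac{1}{-7} \left(- \frac{33}{8}\right) = 166 \left(\left(- \frac{1}{7}\right) \left(- \frac{33}{8}\right)\right) = 166 \cdot \frac{33}{56} = \frac{2739}{28} \approx 97.821$)
$Y + z{\left(483 \right)} = \frac{2739}{28} + 483 \left(-5 + 483\right) = \frac{2739}{28} + 483 \cdot 478 = \frac{2739}{28} + 230874 = \frac{6467211}{28}$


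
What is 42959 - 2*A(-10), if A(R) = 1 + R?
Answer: 42977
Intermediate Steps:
42959 - 2*A(-10) = 42959 - 2*(1 - 10) = 42959 - 2*(-9) = 42959 - 1*(-18) = 42959 + 18 = 42977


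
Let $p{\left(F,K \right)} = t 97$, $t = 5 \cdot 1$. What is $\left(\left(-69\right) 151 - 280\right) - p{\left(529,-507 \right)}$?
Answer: $-11184$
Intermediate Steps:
$t = 5$
$p{\left(F,K \right)} = 485$ ($p{\left(F,K \right)} = 5 \cdot 97 = 485$)
$\left(\left(-69\right) 151 - 280\right) - p{\left(529,-507 \right)} = \left(\left(-69\right) 151 - 280\right) - 485 = \left(-10419 - 280\right) - 485 = -10699 - 485 = -11184$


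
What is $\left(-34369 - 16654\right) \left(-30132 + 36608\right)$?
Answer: $-330424948$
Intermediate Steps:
$\left(-34369 - 16654\right) \left(-30132 + 36608\right) = \left(-51023\right) 6476 = -330424948$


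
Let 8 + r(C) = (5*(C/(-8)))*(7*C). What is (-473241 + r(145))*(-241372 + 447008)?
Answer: -232464660603/2 ≈ -1.1623e+11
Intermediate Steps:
r(C) = -8 - 35*C²/8 (r(C) = -8 + (5*(C/(-8)))*(7*C) = -8 + (5*(C*(-⅛)))*(7*C) = -8 + (5*(-C/8))*(7*C) = -8 + (-5*C/8)*(7*C) = -8 - 35*C²/8)
(-473241 + r(145))*(-241372 + 447008) = (-473241 + (-8 - 35/8*145²))*(-241372 + 447008) = (-473241 + (-8 - 35/8*21025))*205636 = (-473241 + (-8 - 735875/8))*205636 = (-473241 - 735939/8)*205636 = -4521867/8*205636 = -232464660603/2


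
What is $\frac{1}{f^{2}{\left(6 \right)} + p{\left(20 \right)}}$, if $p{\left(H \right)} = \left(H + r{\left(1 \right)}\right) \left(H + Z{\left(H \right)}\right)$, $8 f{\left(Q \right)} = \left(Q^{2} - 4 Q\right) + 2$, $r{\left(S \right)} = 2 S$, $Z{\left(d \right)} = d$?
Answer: $\frac{16}{14129} \approx 0.0011324$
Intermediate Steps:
$f{\left(Q \right)} = \frac{1}{4} - \frac{Q}{2} + \frac{Q^{2}}{8}$ ($f{\left(Q \right)} = \frac{\left(Q^{2} - 4 Q\right) + 2}{8} = \frac{2 + Q^{2} - 4 Q}{8} = \frac{1}{4} - \frac{Q}{2} + \frac{Q^{2}}{8}$)
$p{\left(H \right)} = 2 H \left(2 + H\right)$ ($p{\left(H \right)} = \left(H + 2 \cdot 1\right) \left(H + H\right) = \left(H + 2\right) 2 H = \left(2 + H\right) 2 H = 2 H \left(2 + H\right)$)
$\frac{1}{f^{2}{\left(6 \right)} + p{\left(20 \right)}} = \frac{1}{\left(\frac{1}{4} - 3 + \frac{6^{2}}{8}\right)^{2} + 2 \cdot 20 \left(2 + 20\right)} = \frac{1}{\left(\frac{1}{4} - 3 + \frac{1}{8} \cdot 36\right)^{2} + 2 \cdot 20 \cdot 22} = \frac{1}{\left(\frac{1}{4} - 3 + \frac{9}{2}\right)^{2} + 880} = \frac{1}{\left(\frac{7}{4}\right)^{2} + 880} = \frac{1}{\frac{49}{16} + 880} = \frac{1}{\frac{14129}{16}} = \frac{16}{14129}$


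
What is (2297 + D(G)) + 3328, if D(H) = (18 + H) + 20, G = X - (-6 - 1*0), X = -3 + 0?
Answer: 5666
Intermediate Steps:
X = -3
G = 3 (G = -3 - (-6 - 1*0) = -3 - (-6 + 0) = -3 - 1*(-6) = -3 + 6 = 3)
D(H) = 38 + H
(2297 + D(G)) + 3328 = (2297 + (38 + 3)) + 3328 = (2297 + 41) + 3328 = 2338 + 3328 = 5666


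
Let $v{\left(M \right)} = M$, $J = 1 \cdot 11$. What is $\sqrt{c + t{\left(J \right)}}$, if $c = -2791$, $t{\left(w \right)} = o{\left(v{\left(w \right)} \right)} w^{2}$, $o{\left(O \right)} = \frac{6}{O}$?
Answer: $5 i \sqrt{109} \approx 52.202 i$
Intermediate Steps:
$J = 11$
$t{\left(w \right)} = 6 w$ ($t{\left(w \right)} = \frac{6}{w} w^{2} = 6 w$)
$\sqrt{c + t{\left(J \right)}} = \sqrt{-2791 + 6 \cdot 11} = \sqrt{-2791 + 66} = \sqrt{-2725} = 5 i \sqrt{109}$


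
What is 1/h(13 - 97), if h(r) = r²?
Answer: 1/7056 ≈ 0.00014172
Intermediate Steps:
1/h(13 - 97) = 1/((13 - 97)²) = 1/((-84)²) = 1/7056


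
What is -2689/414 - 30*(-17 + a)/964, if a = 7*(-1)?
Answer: -573529/99774 ≈ -5.7483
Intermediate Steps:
a = -7
-2689/414 - 30*(-17 + a)/964 = -2689/414 - 30*(-17 - 7)/964 = -2689*1/414 - 30*(-24)*(1/964) = -2689/414 + 720*(1/964) = -2689/414 + 180/241 = -573529/99774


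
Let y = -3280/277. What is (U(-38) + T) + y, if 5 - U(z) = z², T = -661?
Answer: -584980/277 ≈ -2111.8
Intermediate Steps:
y = -3280/277 (y = -3280*1/277 = -3280/277 ≈ -11.841)
U(z) = 5 - z²
(U(-38) + T) + y = ((5 - 1*(-38)²) - 661) - 3280/277 = ((5 - 1*1444) - 661) - 3280/277 = ((5 - 1444) - 661) - 3280/277 = (-1439 - 661) - 3280/277 = -2100 - 3280/277 = -584980/277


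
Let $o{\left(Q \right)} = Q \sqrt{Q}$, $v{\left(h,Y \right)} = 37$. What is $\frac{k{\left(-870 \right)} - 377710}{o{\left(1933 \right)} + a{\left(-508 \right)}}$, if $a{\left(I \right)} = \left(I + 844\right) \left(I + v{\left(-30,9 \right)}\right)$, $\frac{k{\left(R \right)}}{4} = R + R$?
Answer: $\frac{60876335520}{17822328299} + \frac{743567110 \sqrt{1933}}{17822328299} \approx 5.25$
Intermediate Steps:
$k{\left(R \right)} = 8 R$ ($k{\left(R \right)} = 4 \left(R + R\right) = 4 \cdot 2 R = 8 R$)
$o{\left(Q \right)} = Q^{\frac{3}{2}}$
$a{\left(I \right)} = \left(37 + I\right) \left(844 + I\right)$ ($a{\left(I \right)} = \left(I + 844\right) \left(I + 37\right) = \left(844 + I\right) \left(37 + I\right) = \left(37 + I\right) \left(844 + I\right)$)
$\frac{k{\left(-870 \right)} - 377710}{o{\left(1933 \right)} + a{\left(-508 \right)}} = \frac{8 \left(-870\right) - 377710}{1933^{\frac{3}{2}} + \left(31228 + \left(-508\right)^{2} + 881 \left(-508\right)\right)} = \frac{-6960 - 377710}{1933 \sqrt{1933} + \left(31228 + 258064 - 447548\right)} = - \frac{384670}{1933 \sqrt{1933} - 158256} = - \frac{384670}{-158256 + 1933 \sqrt{1933}}$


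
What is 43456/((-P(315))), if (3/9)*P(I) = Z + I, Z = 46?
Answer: -43456/1083 ≈ -40.126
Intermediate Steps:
P(I) = 138 + 3*I (P(I) = 3*(46 + I) = 138 + 3*I)
43456/((-P(315))) = 43456/((-(138 + 3*315))) = 43456/((-(138 + 945))) = 43456/((-1*1083)) = 43456/(-1083) = 43456*(-1/1083) = -43456/1083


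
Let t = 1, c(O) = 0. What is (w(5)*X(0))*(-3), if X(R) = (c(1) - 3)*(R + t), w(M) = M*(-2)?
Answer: -90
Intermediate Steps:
w(M) = -2*M
X(R) = -3 - 3*R (X(R) = (0 - 3)*(R + 1) = -3*(1 + R) = -3 - 3*R)
(w(5)*X(0))*(-3) = ((-2*5)*(-3 - 3*0))*(-3) = -10*(-3 + 0)*(-3) = -10*(-3)*(-3) = 30*(-3) = -90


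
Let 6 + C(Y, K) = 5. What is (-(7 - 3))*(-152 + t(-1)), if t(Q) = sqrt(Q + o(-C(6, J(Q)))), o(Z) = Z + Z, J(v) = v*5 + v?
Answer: 604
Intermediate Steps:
J(v) = 6*v (J(v) = 5*v + v = 6*v)
C(Y, K) = -1 (C(Y, K) = -6 + 5 = -1)
o(Z) = 2*Z
t(Q) = sqrt(2 + Q) (t(Q) = sqrt(Q + 2*(-1*(-1))) = sqrt(Q + 2*1) = sqrt(Q + 2) = sqrt(2 + Q))
(-(7 - 3))*(-152 + t(-1)) = (-(7 - 3))*(-152 + sqrt(2 - 1)) = (-1*4)*(-152 + sqrt(1)) = -4*(-152 + 1) = -4*(-151) = 604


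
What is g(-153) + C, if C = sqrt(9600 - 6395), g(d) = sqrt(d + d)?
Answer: sqrt(3205) + 3*I*sqrt(34) ≈ 56.613 + 17.493*I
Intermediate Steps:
g(d) = sqrt(2)*sqrt(d) (g(d) = sqrt(2*d) = sqrt(2)*sqrt(d))
C = sqrt(3205) ≈ 56.613
g(-153) + C = sqrt(2)*sqrt(-153) + sqrt(3205) = sqrt(2)*(3*I*sqrt(17)) + sqrt(3205) = 3*I*sqrt(34) + sqrt(3205) = sqrt(3205) + 3*I*sqrt(34)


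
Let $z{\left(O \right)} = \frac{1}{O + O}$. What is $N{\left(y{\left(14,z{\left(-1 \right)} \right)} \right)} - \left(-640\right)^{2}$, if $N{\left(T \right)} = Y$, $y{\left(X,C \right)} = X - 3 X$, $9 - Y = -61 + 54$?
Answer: $-409584$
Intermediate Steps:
$z{\left(O \right)} = \frac{1}{2 O}$
$Y = 16$ ($Y = 9 - \left(-61 + 54\right) = 9 - -7 = 9 + 7 = 16$)
$y{\left(X,C \right)} = - 2 X$
$N{\left(T \right)} = 16$
$N{\left(y{\left(14,z{\left(-1 \right)} \right)} \right)} - \left(-640\right)^{2} = 16 - \left(-640\right)^{2} = 16 - 409600 = -409584$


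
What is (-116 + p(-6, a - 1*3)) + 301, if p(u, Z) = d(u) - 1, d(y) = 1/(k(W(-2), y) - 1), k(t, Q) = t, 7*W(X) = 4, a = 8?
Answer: 545/3 ≈ 181.67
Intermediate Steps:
W(X) = 4/7 (W(X) = (⅐)*4 = 4/7)
d(y) = -7/3 (d(y) = 1/(4/7 - 1) = 1/(-3/7) = -7/3)
p(u, Z) = -10/3 (p(u, Z) = -7/3 - 1 = -10/3)
(-116 + p(-6, a - 1*3)) + 301 = (-116 - 10/3) + 301 = -358/3 + 301 = 545/3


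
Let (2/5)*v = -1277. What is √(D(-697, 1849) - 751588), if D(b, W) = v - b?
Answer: I*√3016334/2 ≈ 868.38*I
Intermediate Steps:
v = -6385/2 (v = (5/2)*(-1277) = -6385/2 ≈ -3192.5)
D(b, W) = -6385/2 - b
√(D(-697, 1849) - 751588) = √((-6385/2 - 1*(-697)) - 751588) = √((-6385/2 + 697) - 751588) = √(-4991/2 - 751588) = √(-1508167/2) = I*√3016334/2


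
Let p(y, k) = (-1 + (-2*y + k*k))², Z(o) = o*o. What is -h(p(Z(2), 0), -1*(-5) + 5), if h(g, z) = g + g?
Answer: -162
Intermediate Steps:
Z(o) = o²
p(y, k) = (-1 + k² - 2*y)² (p(y, k) = (-1 + (-2*y + k²))² = (-1 + (k² - 2*y))² = (-1 + k² - 2*y)²)
h(g, z) = 2*g
-h(p(Z(2), 0), -1*(-5) + 5) = -2*(1 - 1*0² + 2*2²)² = -2*(1 - 1*0 + 2*4)² = -2*(1 + 0 + 8)² = -2*9² = -2*81 = -1*162 = -162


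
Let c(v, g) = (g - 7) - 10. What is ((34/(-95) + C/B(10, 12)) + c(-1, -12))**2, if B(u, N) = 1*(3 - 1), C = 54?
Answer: 50176/9025 ≈ 5.5597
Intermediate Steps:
B(u, N) = 2 (B(u, N) = 1*2 = 2)
c(v, g) = -17 + g (c(v, g) = (-7 + g) - 10 = -17 + g)
((34/(-95) + C/B(10, 12)) + c(-1, -12))**2 = ((34/(-95) + 54/2) + (-17 - 12))**2 = ((34*(-1/95) + 54*(1/2)) - 29)**2 = ((-34/95 + 27) - 29)**2 = (2531/95 - 29)**2 = (-224/95)**2 = 50176/9025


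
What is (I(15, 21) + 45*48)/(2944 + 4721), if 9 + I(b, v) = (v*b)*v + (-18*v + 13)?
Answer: 8401/7665 ≈ 1.0960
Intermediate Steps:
I(b, v) = 4 - 18*v + b*v² (I(b, v) = -9 + ((v*b)*v + (-18*v + 13)) = -9 + ((b*v)*v + (13 - 18*v)) = -9 + (b*v² + (13 - 18*v)) = -9 + (13 - 18*v + b*v²) = 4 - 18*v + b*v²)
(I(15, 21) + 45*48)/(2944 + 4721) = ((4 - 18*21 + 15*21²) + 45*48)/(2944 + 4721) = ((4 - 378 + 15*441) + 2160)/7665 = ((4 - 378 + 6615) + 2160)*(1/7665) = (6241 + 2160)*(1/7665) = 8401*(1/7665) = 8401/7665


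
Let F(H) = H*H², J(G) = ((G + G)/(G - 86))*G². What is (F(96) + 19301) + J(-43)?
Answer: 2715809/3 ≈ 9.0527e+5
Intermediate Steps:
J(G) = 2*G³/(-86 + G) (J(G) = ((2*G)/(-86 + G))*G² = (2*G/(-86 + G))*G² = 2*G³/(-86 + G))
F(H) = H³
(F(96) + 19301) + J(-43) = (96³ + 19301) + 2*(-43)³/(-86 - 43) = (884736 + 19301) + 2*(-79507)/(-129) = 904037 + 2*(-79507)*(-1/129) = 904037 + 3698/3 = 2715809/3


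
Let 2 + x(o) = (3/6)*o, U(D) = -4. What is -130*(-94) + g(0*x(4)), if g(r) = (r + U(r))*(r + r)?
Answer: 12220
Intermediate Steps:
x(o) = -2 + o/2 (x(o) = -2 + (3/6)*o = -2 + (3*(⅙))*o = -2 + o/2)
g(r) = 2*r*(-4 + r) (g(r) = (r - 4)*(r + r) = (-4 + r)*(2*r) = 2*r*(-4 + r))
-130*(-94) + g(0*x(4)) = -130*(-94) + 2*(0*(-2 + (½)*4))*(-4 + 0*(-2 + (½)*4)) = 12220 + 2*(0*(-2 + 2))*(-4 + 0*(-2 + 2)) = 12220 + 2*(0*0)*(-4 + 0*0) = 12220 + 2*0*(-4 + 0) = 12220 + 2*0*(-4) = 12220 + 0 = 12220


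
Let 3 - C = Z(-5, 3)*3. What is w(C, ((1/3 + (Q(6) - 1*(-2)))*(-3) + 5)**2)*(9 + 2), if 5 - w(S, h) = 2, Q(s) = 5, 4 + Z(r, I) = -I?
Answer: 33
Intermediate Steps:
Z(r, I) = -4 - I
C = 24 (C = 3 - (-4 - 1*3)*3 = 3 - (-4 - 3)*3 = 3 - (-7)*3 = 3 - 1*(-21) = 3 + 21 = 24)
w(S, h) = 3 (w(S, h) = 5 - 1*2 = 5 - 2 = 3)
w(C, ((1/3 + (Q(6) - 1*(-2)))*(-3) + 5)**2)*(9 + 2) = 3*(9 + 2) = 3*11 = 33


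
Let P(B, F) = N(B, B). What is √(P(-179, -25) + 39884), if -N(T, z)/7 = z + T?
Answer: 3*√4710 ≈ 205.89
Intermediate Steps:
N(T, z) = -7*T - 7*z (N(T, z) = -7*(z + T) = -7*(T + z) = -7*T - 7*z)
P(B, F) = -14*B (P(B, F) = -7*B - 7*B = -14*B)
√(P(-179, -25) + 39884) = √(-14*(-179) + 39884) = √(2506 + 39884) = √42390 = 3*√4710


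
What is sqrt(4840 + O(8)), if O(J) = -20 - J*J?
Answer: 2*sqrt(1189) ≈ 68.964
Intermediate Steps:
O(J) = -20 - J**2
sqrt(4840 + O(8)) = sqrt(4840 + (-20 - 1*8**2)) = sqrt(4840 + (-20 - 1*64)) = sqrt(4840 + (-20 - 64)) = sqrt(4840 - 84) = sqrt(4756) = 2*sqrt(1189)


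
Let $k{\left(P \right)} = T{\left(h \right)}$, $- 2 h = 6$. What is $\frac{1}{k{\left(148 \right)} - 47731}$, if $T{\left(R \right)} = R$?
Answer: $- \frac{1}{47734} \approx -2.0949 \cdot 10^{-5}$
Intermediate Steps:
$h = -3$ ($h = \left(- \frac{1}{2}\right) 6 = -3$)
$k{\left(P \right)} = -3$
$\frac{1}{k{\left(148 \right)} - 47731} = \frac{1}{-3 - 47731} = \frac{1}{-47734} = - \frac{1}{47734}$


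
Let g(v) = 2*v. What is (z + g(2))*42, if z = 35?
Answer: 1638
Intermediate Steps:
(z + g(2))*42 = (35 + 2*2)*42 = (35 + 4)*42 = 39*42 = 1638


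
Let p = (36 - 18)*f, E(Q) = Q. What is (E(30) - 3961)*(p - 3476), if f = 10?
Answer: 12956576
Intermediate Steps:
p = 180 (p = (36 - 18)*10 = 18*10 = 180)
(E(30) - 3961)*(p - 3476) = (30 - 3961)*(180 - 3476) = -3931*(-3296) = 12956576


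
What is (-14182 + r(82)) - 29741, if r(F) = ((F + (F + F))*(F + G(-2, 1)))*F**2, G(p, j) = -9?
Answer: 120705669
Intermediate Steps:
r(F) = 3*F**3*(-9 + F) (r(F) = ((F + (F + F))*(F - 9))*F**2 = ((F + 2*F)*(-9 + F))*F**2 = ((3*F)*(-9 + F))*F**2 = (3*F*(-9 + F))*F**2 = 3*F**3*(-9 + F))
(-14182 + r(82)) - 29741 = (-14182 + 3*82**3*(-9 + 82)) - 29741 = (-14182 + 3*551368*73) - 29741 = (-14182 + 120749592) - 29741 = 120735410 - 29741 = 120705669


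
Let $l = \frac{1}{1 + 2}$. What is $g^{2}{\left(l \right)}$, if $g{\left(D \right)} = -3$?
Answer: $9$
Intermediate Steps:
$l = \frac{1}{3} \approx 0.33333$
$g^{2}{\left(l \right)} = \left(-3\right)^{2} = 9$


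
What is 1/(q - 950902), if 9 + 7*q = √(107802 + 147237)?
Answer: -46594261/44306635625290 - 7*√255039/44306635625290 ≈ -1.0517e-6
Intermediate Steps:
q = -9/7 + √255039/7 (q = -9/7 + √(107802 + 147237)/7 = -9/7 + √255039/7 ≈ 70.859)
1/(q - 950902) = 1/((-9/7 + √255039/7) - 950902) = 1/(-6656323/7 + √255039/7)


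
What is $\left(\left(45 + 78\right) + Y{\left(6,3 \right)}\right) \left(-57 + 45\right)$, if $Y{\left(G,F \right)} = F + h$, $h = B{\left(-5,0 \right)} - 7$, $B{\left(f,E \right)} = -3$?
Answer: $-1392$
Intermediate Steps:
$h = -10$ ($h = -3 - 7 = -10$)
$Y{\left(G,F \right)} = -10 + F$ ($Y{\left(G,F \right)} = F - 10 = -10 + F$)
$\left(\left(45 + 78\right) + Y{\left(6,3 \right)}\right) \left(-57 + 45\right) = \left(\left(45 + 78\right) + \left(-10 + 3\right)\right) \left(-57 + 45\right) = \left(123 - 7\right) \left(-12\right) = 116 \left(-12\right) = -1392$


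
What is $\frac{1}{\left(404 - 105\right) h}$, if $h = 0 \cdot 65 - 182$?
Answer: $- \frac{1}{54418} \approx -1.8376 \cdot 10^{-5}$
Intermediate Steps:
$h = -182$ ($h = 0 - 182 = -182$)
$\frac{1}{\left(404 - 105\right) h} = \frac{1}{\left(404 - 105\right) \left(-182\right)} = \frac{1}{299 \left(-182\right)} = \frac{1}{-54418} = - \frac{1}{54418}$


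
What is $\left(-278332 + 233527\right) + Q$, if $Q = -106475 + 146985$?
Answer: $-4295$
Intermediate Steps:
$Q = 40510$
$\left(-278332 + 233527\right) + Q = \left(-278332 + 233527\right) + 40510 = -44805 + 40510 = -4295$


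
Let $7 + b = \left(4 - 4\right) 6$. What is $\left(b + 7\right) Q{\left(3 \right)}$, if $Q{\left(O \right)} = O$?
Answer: $0$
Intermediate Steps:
$b = -7$ ($b = -7 + \left(4 - 4\right) 6 = -7 + 0 \cdot 6 = -7 + 0 = -7$)
$\left(b + 7\right) Q{\left(3 \right)} = \left(-7 + 7\right) 3 = 0 \cdot 3 = 0$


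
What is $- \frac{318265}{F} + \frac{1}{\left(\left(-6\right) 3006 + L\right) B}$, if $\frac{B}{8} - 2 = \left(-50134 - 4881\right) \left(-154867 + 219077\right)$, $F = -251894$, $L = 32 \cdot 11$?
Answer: $\frac{79526737412003015867}{62942227369201941632} \approx 1.2635$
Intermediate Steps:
$L = 352$
$B = -28260105184$ ($B = 16 + 8 \left(-50134 - 4881\right) \left(-154867 + 219077\right) = 16 + 8 \left(\left(-55015\right) 64210\right) = 16 + 8 \left(-3532513150\right) = 16 - 28260105200 = -28260105184$)
$- \frac{318265}{F} + \frac{1}{\left(\left(-6\right) 3006 + L\right) B} = - \frac{318265}{-251894} + \frac{1}{\left(\left(-6\right) 3006 + 352\right) \left(-28260105184\right)} = \left(-318265\right) \left(- \frac{1}{251894}\right) + \frac{1}{-18036 + 352} \left(- \frac{1}{28260105184}\right) = \frac{318265}{251894} + \frac{1}{-17684} \left(- \frac{1}{28260105184}\right) = \frac{318265}{251894} - - \frac{1}{499751700073856} = \frac{318265}{251894} + \frac{1}{499751700073856} = \frac{79526737412003015867}{62942227369201941632}$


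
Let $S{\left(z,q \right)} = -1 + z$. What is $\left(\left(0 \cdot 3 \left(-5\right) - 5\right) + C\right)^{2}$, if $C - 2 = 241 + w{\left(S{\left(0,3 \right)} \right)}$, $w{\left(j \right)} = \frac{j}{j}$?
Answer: $57121$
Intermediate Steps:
$w{\left(j \right)} = 1$
$C = 244$ ($C = 2 + \left(241 + 1\right) = 2 + 242 = 244$)
$\left(\left(0 \cdot 3 \left(-5\right) - 5\right) + C\right)^{2} = \left(\left(0 \cdot 3 \left(-5\right) - 5\right) + 244\right)^{2} = \left(\left(0 \left(-5\right) - 5\right) + 244\right)^{2} = \left(\left(0 - 5\right) + 244\right)^{2} = \left(-5 + 244\right)^{2} = 239^{2} = 57121$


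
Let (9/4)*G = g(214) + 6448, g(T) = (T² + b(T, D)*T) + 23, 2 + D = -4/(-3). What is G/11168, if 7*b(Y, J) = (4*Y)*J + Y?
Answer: 868627/527688 ≈ 1.6461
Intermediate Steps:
D = -⅔ (D = -2 - 4/(-3) = -2 - 4*(-⅓) = -2 + 4/3 = -⅔ ≈ -0.66667)
b(Y, J) = Y/7 + 4*J*Y/7 (b(Y, J) = ((4*Y)*J + Y)/7 = (4*J*Y + Y)/7 = (Y + 4*J*Y)/7 = Y/7 + 4*J*Y/7)
g(T) = 23 + 16*T²/21 (g(T) = (T² + (T*(1 + 4*(-⅔))/7)*T) + 23 = (T² + (T*(1 - 8/3)/7)*T) + 23 = (T² + ((⅐)*T*(-5/3))*T) + 23 = (T² + (-5*T/21)*T) + 23 = (T² - 5*T²/21) + 23 = 16*T²/21 + 23 = 23 + 16*T²/21)
G = 3474508/189 (G = 4*((23 + (16/21)*214²) + 6448)/9 = 4*((23 + (16/21)*45796) + 6448)/9 = 4*((23 + 732736/21) + 6448)/9 = 4*(733219/21 + 6448)/9 = (4/9)*(868627/21) = 3474508/189 ≈ 18384.)
G/11168 = (3474508/189)/11168 = (3474508/189)*(1/11168) = 868627/527688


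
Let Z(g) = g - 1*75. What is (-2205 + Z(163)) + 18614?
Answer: 16497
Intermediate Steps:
Z(g) = -75 + g (Z(g) = g - 75 = -75 + g)
(-2205 + Z(163)) + 18614 = (-2205 + (-75 + 163)) + 18614 = (-2205 + 88) + 18614 = -2117 + 18614 = 16497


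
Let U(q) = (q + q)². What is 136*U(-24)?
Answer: 313344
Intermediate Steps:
U(q) = 4*q² (U(q) = (2*q)² = 4*q²)
136*U(-24) = 136*(4*(-24)²) = 136*(4*576) = 136*2304 = 313344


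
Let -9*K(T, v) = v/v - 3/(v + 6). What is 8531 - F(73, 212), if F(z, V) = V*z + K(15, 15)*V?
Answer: -145421/21 ≈ -6924.8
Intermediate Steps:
K(T, v) = -⅑ + 1/(3*(6 + v)) (K(T, v) = -(v/v - 3/(v + 6))/9 = -(1 - 3/(6 + v))/9 = -⅑ + 1/(3*(6 + v)))
F(z, V) = -2*V/21 + V*z (F(z, V) = V*z + ((-3 - 1*15)/(9*(6 + 15)))*V = V*z + ((⅑)*(-3 - 15)/21)*V = V*z + ((⅑)*(1/21)*(-18))*V = V*z - 2*V/21 = -2*V/21 + V*z)
8531 - F(73, 212) = 8531 - 212*(-2 + 21*73)/21 = 8531 - 212*(-2 + 1533)/21 = 8531 - 212*1531/21 = 8531 - 1*324572/21 = 8531 - 324572/21 = -145421/21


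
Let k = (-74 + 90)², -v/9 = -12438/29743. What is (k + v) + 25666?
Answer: 771109988/29743 ≈ 25926.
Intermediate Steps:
v = 111942/29743 (v = -(-111942)/29743 = -9*(-12438/29743) = 111942/29743 ≈ 3.7636)
k = 256 (k = 16² = 256)
(k + v) + 25666 = (256 + 111942/29743) + 25666 = 7726150/29743 + 25666 = 771109988/29743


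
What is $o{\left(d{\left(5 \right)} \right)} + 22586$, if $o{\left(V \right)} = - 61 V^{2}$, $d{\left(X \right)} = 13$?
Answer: $12277$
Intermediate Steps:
$o{\left(d{\left(5 \right)} \right)} + 22586 = - 61 \cdot 13^{2} + 22586 = \left(-61\right) 169 + 22586 = -10309 + 22586 = 12277$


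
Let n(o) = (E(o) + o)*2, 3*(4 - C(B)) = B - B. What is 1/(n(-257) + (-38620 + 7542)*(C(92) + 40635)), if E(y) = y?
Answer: -1/1262979870 ≈ -7.9178e-10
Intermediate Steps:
C(B) = 4 (C(B) = 4 - (B - B)/3 = 4 - 1/3*0 = 4 + 0 = 4)
n(o) = 4*o (n(o) = (o + o)*2 = (2*o)*2 = 4*o)
1/(n(-257) + (-38620 + 7542)*(C(92) + 40635)) = 1/(4*(-257) + (-38620 + 7542)*(4 + 40635)) = 1/(-1028 - 31078*40639) = 1/(-1028 - 1262978842) = 1/(-1262979870) = -1/1262979870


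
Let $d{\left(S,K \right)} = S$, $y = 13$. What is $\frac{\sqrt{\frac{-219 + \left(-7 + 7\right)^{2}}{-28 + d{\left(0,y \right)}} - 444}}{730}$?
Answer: $\frac{3 i \sqrt{9499}}{10220} \approx 0.028609 i$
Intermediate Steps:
$\frac{\sqrt{\frac{-219 + \left(-7 + 7\right)^{2}}{-28 + d{\left(0,y \right)}} - 444}}{730} = \frac{\sqrt{\frac{-219 + \left(-7 + 7\right)^{2}}{-28 + 0} - 444}}{730} = \sqrt{\frac{-219 + 0^{2}}{-28} - 444} \cdot \frac{1}{730} = \sqrt{\left(-219 + 0\right) \left(- \frac{1}{28}\right) - 444} \cdot \frac{1}{730} = \sqrt{\left(-219\right) \left(- \frac{1}{28}\right) - 444} \cdot \frac{1}{730} = \sqrt{\frac{219}{28} - 444} \cdot \frac{1}{730} = \sqrt{- \frac{12213}{28}} \cdot \frac{1}{730} = \frac{3 i \sqrt{9499}}{14} \cdot \frac{1}{730} = \frac{3 i \sqrt{9499}}{10220}$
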